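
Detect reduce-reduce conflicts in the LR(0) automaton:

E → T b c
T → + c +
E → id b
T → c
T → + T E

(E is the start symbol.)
No reduce-reduce conflicts

Augment with E' → E and build the canonical LR(0) collection (I0 = CLOSURE({[E' → . E]}), then GOTO on every symbol after a dot until no new states appear). It has 13 states:
  I0: { [E → . T b c], [E → . id b], [E' → . E], [T → . + T E], [T → . + c +], [T → . c] }  — shift
  I1: { [T → + . T E], [T → + . c +], [T → . + T E], [T → . + c +], [T → . c] }  — shift
  I2: { [E' → E .] }  — accept
  I3: { [E → T . b c] }  — shift
  I4: { [T → c .] }  — reduce
  I5: { [E → id . b] }  — shift
  I6: { [E → id b .] }  — reduce
  I7: { [E → T b . c] }  — shift
  I8: { [E → T b c .] }  — reduce
  I9: { [E → . T b c], [E → . id b], [T → + T . E], [T → . + T E], [T → . + c +], [T → . c] }  — shift
  I10: { [T → + c . +], [T → c .] }  — shift, reduce
  I11: { [T → + c + .] }  — reduce
  I12: { [T → + T E .] }  — reduce

No state contains more than one complete item.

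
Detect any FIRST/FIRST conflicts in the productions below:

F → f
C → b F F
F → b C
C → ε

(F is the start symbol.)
No FIRST/FIRST conflicts.

A FIRST/FIRST conflict occurs when two productions N → α and N → β for the same non-terminal have FIRST(α) ∩ FIRST(β) ≠ ∅ (with ε ∈ FIRST of a nullable right-hand side, so two nullable alternatives also conflict).

Productions for F:
  F → f: FIRST = { 'f' }
  F → b C: FIRST = { 'b' }
Productions for C:
  C → b F F: FIRST = { 'b' }
  C → ε: FIRST = { ε }

All alternatives of each non-terminal have pairwise disjoint FIRST sets.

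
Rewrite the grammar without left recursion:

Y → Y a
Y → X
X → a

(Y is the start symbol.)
Y → X Y'
Y' → a Y'
Y' → ε
X → a

Y is directly left-recursive. The standard transformation for
  A → A α₁ | ... | A α_m | β₁ | ... | β_n
is
  A  → β₁ A' | ... | β_n A'
  A' → α₁ A' | ... | α_m A' | ε

Y → X becomes Y → X Y'
Y → Y a becomes Y' → a Y'
Add Y' → ε

Productions for other non-terminals are unchanged:
  X → a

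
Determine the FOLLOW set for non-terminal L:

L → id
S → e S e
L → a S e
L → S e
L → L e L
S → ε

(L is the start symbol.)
{ $, 'e' }

L is the start symbol, so $ ∈ FOLLOW(L).
In L → L e L: L is followed by e L, add FIRST(e L) \ {ε} = { 'e' }
In L → L e L: L is at the end; this adds FOLLOW(L) to itself — nothing new

Taking the union: FOLLOW(L) = { $, 'e' }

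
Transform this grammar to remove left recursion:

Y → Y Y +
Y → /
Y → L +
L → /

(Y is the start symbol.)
Y is directly left-recursive. The standard transformation for
  A → A α₁ | ... | A α_m | β₁ | ... | β_n
is
  A  → β₁ A' | ... | β_n A'
  A' → α₁ A' | ... | α_m A' | ε

Y → / becomes Y → / Y'
Y → L + becomes Y → L + Y'
Y → Y Y + becomes Y' → Y + Y'
Add Y' → ε

Productions for other non-terminals are unchanged:
  L → /

Resulting grammar:
Y → / Y'
Y → L + Y'
Y' → Y + Y'
Y' → ε
L → /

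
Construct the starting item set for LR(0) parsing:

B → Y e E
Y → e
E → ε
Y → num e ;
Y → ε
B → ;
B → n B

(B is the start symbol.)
First, augment the grammar with B' → B
I₀ = CLOSURE({ [B' → . B] }):
  [B' → . B] has the dot before B: add [B → . Y e E], [B → . ;], [B → . n B]
  [B → . Y e E] has the dot before Y: add [Y → . e], [Y → . num e ;], [Y → .]
No further items can be added.

I₀ = { [B → . ;], [B → . Y e E], [B → . n B], [B' → . B], [Y → . e], [Y → . num e ;], [Y → .] }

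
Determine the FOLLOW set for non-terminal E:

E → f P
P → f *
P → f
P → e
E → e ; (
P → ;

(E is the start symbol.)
{ $ }

E is the start symbol, so $ ∈ FOLLOW(E).
E does not occur on any right-hand side.

Taking the union: FOLLOW(E) = { $ }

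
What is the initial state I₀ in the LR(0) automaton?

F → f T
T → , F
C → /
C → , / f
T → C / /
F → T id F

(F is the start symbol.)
First, augment the grammar with F' → F
I₀ = CLOSURE({ [F' → . F] }):
  [F' → . F] has the dot before F: add [F → . f T], [F → . T id F]
  [F → . T id F] has the dot before T: add [T → . , F], [T → . C / /]
  [T → . C / /] has the dot before C: add [C → . /], [C → . , / f]
No further items can be added.

I₀ = { [C → . , / f], [C → . /], [F → . T id F], [F → . f T], [F' → . F], [T → . , F], [T → . C / /] }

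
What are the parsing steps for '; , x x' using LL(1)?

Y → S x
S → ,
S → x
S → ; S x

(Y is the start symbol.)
Stack is shown with the top on the left.

Stack      Input      Action
----------------------------
Y $        ; , x x $  output Y → S x
S x $      ; , x x $  output S → ; S x
; S x x $  ; , x x $  match ';'
S x x $    , x x $    output S → ,
, x x $    , x x $    match ','
x x $      x x $      match 'x'
x $        x $        match 'x'
$          $          accept

The string is accepted.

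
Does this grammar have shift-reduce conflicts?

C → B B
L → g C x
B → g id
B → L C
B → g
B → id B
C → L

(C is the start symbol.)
Augment with C' → C and build the canonical LR(0) collection (I0 = CLOSURE({[C' → . C]}), then GOTO on every symbol after a dot until no new states appear). It has 13 states:
  I0: { [B → . L C], [B → . g id], [B → . g], [B → . id B], [C → . B B], [C → . L], [C' → . C], [L → . g C x] }  — shift
  I1: { [B → . L C], [B → . g id], [B → . g], [B → . id B], [C → B . B], [L → . g C x] }  — shift
  I2: { [C' → C .] }  — accept
  I3: { [B → . L C], [B → . g id], [B → . g], [B → . id B], [B → L . C], [C → . B B], [C → . L], [C → L .], [L → . g C x] }  — shift, reduce
  I4: { [B → . L C], [B → . g id], [B → . g], [B → . id B], [B → g . id], [B → g .], [C → . B B], [C → . L], [L → . g C x], [L → g . C x] }  — shift, reduce
  I5: { [B → . L C], [B → . g id], [B → . g], [B → . id B], [B → id . B], [L → . g C x] }  — shift
  I6: { [B → id B .] }  — reduce
  I7: { [B → . L C], [B → . g id], [B → . g], [B → . id B], [B → L . C], [C → . B B], [C → . L], [L → . g C x] }  — shift
  I8: { [B → L C .] }  — reduce
  I9: { [L → g C . x] }  — shift
  I10: { [B → . L C], [B → . g id], [B → . g], [B → . id B], [B → g id .], [B → id . B], [L → . g C x] }  — shift, reduce
  I11: { [L → g C x .] }  — reduce
  I12: { [C → B B .] }  — reduce

I3 contains reduce item [C → L .] and shift items [B → . g], [B → . g id], [B → . id B], [L → . g C x] — shift-reduce conflict.
I4 contains reduce item [B → g .] and shift items [B → . g], [B → . g id], [B → g . id], [B → . id B], [L → . g C x] — shift-reduce conflict.
I10 contains reduce item [B → g id .] and shift items [B → . g], [B → . g id], [B → . id B], [L → . g C x] — shift-reduce conflict.

Answer: Yes — I3: [C → L .] vs [B → . g]; I4: [B → g .] vs [B → . g]; I10: [B → g id .] vs [B → . g]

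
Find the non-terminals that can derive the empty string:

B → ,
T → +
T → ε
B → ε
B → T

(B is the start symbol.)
A non-terminal is nullable if it can derive ε (the empty string): either it has an ε-production, or it has a production whose right-hand side consists entirely of nullable non-terminals.

ε-productions: T → ε, B → ε
So T, B are immediately nullable.
Every non-terminal is now nullable.
Nullable = { 'B', 'T' }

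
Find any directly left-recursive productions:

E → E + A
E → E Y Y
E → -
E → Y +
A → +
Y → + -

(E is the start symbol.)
Direct left recursion occurs when N → N α for some non-terminal N (the right-hand side begins with the left-hand side itself).

E → E + A: LEFT RECURSIVE (starts with E)
E → E Y Y: LEFT RECURSIVE (starts with E)
E → -: starts with '-'
E → Y +: starts with Y
A → +: starts with '+'
Y → + -: starts with '+'

The grammar has direct left recursion on: E.

Answer: Yes, E is left-recursive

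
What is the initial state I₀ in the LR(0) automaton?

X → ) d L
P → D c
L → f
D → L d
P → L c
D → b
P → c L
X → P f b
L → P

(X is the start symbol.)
First, augment the grammar with X' → X
I₀ = CLOSURE({ [X' → . X] }):
  [X' → . X] has the dot before X: add [X → . ) d L], [X → . P f b]
  [X → . P f b] has the dot before P: add [P → . D c], [P → . L c], [P → . c L]
  [P → . D c] has the dot before D: add [D → . L d], [D → . b]
  [P → . L c] has the dot before L: add [L → . f], [L → . P]
No further items can be added.

I₀ = { [D → . L d], [D → . b], [L → . P], [L → . f], [P → . D c], [P → . L c], [P → . c L], [X → . ) d L], [X → . P f b], [X' → . X] }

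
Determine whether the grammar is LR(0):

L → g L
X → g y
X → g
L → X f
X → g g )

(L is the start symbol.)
A grammar is LR(0) if no state in the canonical LR(0) collection has:
  - both a shift item (dot before a terminal) and a complete item (shift-reduce conflict), or
  - two or more complete items (reduce-reduce conflict; the accept item [L' → L .] counts as a complete item here).

Augment with L' → L and build the canonical LR(0) collection (I0 = CLOSURE({[L' → . L]}), then GOTO on every symbol after a dot until no new states appear). It has 9 states:
  I0: { [L → . X f], [L → . g L], [L' → . L], [X → . g g )], [X → . g y], [X → . g] }  — shift
  I1: { [L' → L .] }  — accept
  I2: { [L → X . f] }  — shift
  I3: { [L → . X f], [L → . g L], [L → g . L], [X → . g g )], [X → . g y], [X → . g], [X → g . g )], [X → g . y], [X → g .] }  — shift, reduce
  I4: { [L → g L .] }  — reduce
  I5: { [L → . X f], [L → . g L], [L → g . L], [X → . g g )], [X → . g y], [X → . g], [X → g . g )], [X → g . y], [X → g .], [X → g g . )] }  — shift, reduce
  I6: { [X → g y .] }  — reduce
  I7: { [X → g g ) .] }  — reduce
  I8: { [L → X f .] }  — reduce

Conflict in state I3:
  Shift-reduce conflict between [X → g .] and [L → . g L]
So the grammar is NOT LR(0).

Answer: No. Shift-reduce conflict between [X → g .] and [L → . g L]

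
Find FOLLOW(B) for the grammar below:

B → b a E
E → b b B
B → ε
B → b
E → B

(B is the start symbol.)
{ $ }

To compute FOLLOW(B), find every occurrence of B on a right-hand side N → α B β: add FIRST(β) \ {ε}, and if β is empty or nullable also add FOLLOW(N). Iterate to a fixed point.

B is the start symbol, so $ ∈ FOLLOW(B).
In E → b b B: B is at the end, add FOLLOW(E)
In E → B: B is at the end, add FOLLOW(E)

The FOLLOW sets referred to above (computed the same way, to a fixed point):
  FOLLOW(E) = { $ }

Taking the union: FOLLOW(B) = { $ }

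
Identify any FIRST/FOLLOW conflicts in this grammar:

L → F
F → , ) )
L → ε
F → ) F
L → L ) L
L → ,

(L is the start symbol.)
Nullable non-terminals: L.
FIRST sets used below: FIRST(F) = { ')', ',' }, FIRST(L) = { ')', ',', ε }

L: nullable alternative(s) L → ε; FOLLOW(L) = { $, ')' }
  L → F: FIRST \ {ε} = { ')', ',' } — overlaps FOLLOW(L) on { ')' }: CONFLICT
  L → ε: FIRST \ {ε} = { } — this is the only nullable alternative, skip
  L → L ) L: FIRST \ {ε} = { ')', ',' } — overlaps FOLLOW(L) on { ')' }: CONFLICT
  L → ,: FIRST \ {ε} = { ',' } — disjoint from FOLLOW(L)

F has no nullable alternative, so no FIRST/FOLLOW check is needed there.

So the grammar has 2 FIRST/FOLLOW conflicts (marked CONFLICT above).

Answer: Yes. L → F with FOLLOW(L) on { ')' }; L → L ')' L with FOLLOW(L) on { ')' }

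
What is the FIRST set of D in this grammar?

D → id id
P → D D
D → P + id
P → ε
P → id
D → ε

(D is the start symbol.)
{ '+', 'id', ε }

To compute FIRST(D), examine every production with D on the left-hand side, reading each right-hand side left to right until a non-nullable symbol is reached.

FIRST sets of the other non-terminals involved (by the same procedure, iterated to a fixed point):
  FIRST(P) = { '+', 'id', ε }

From D → id id:
  - id is a terminal: add 'id' and stop
From D → P + id:
  - P is a non-terminal: add FIRST(P) \ {ε} = { '+', 'id' }
    P is nullable, so continue to the next symbol
  - '+' is a terminal: add '+' and stop
From D → ε:
  - ε-production, so ε ∈ FIRST(D)

Collecting: FIRST(D) = { '+', 'id', ε }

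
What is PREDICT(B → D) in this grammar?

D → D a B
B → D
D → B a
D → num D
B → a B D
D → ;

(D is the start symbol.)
{ ';', 'a', 'num' }

PREDICT(B → D) = (FIRST(RHS) \ {ε}) ∪ (FOLLOW(B) if ε ∈ FIRST(RHS), i.e. RHS ⇒* ε)
FIRST(D) = { ';', 'a', 'num' }
FIRST(D) = { ';', 'a', 'num' }
ε ∉ FIRST(D), so FOLLOW(B) is not added.
PREDICT(B → D) = { ';', 'a', 'num' }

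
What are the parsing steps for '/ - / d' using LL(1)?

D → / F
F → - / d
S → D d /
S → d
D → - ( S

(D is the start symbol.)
LL(1) parsing maintains a stack (initially the start symbol over $) and the input. At each step: if the stack top is a terminal, match it against the current input token; if it is a non-terminal N, replace it with the RHS of M[N, lookahead] (the unique production whose predict set contains the lookahead).

Stack is shown with the top on the left.

Stack    Input      Action
--------------------------
D $      / - / d $  output D → / F
/ F $    / - / d $  match '/'
F $      - / d $    output F → - / d
- / d $  - / d $    match '-'
/ d $    / d $      match '/'
d $      d $        match 'd'
$        $          accept

The string is accepted.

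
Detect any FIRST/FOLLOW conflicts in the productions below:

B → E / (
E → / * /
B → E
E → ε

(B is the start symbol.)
Yes. E → '/' '*' '/' with FOLLOW(E) on { '/' }

A FIRST/FOLLOW conflict occurs when a non-terminal N has a nullable alternative N → β (β ⇒* ε) and another alternative N → α with FIRST(α) ∩ FOLLOW(N) ≠ ∅: on such a lookahead the parser cannot decide between expanding α and letting N vanish via β.

Nullable non-terminals: B, E.
FIRST sets used below: FIRST(E) = { '/', ε }

B: nullable alternative(s) B → E; FOLLOW(B) = { $ }
  B → E / (: FIRST \ {ε} = { '/' } — disjoint from FOLLOW(B)
  B → E: FIRST \ {ε} = { '/' } — this is the only nullable alternative, skip

E: nullable alternative(s) E → ε; FOLLOW(E) = { $, '/' }
  E → / * /: FIRST \ {ε} = { '/' } — overlaps FOLLOW(E) on { '/' }: CONFLICT
  E → ε: FIRST \ {ε} = { } — this is the only nullable alternative, skip

So the grammar has 1 FIRST/FOLLOW conflict (marked CONFLICT above).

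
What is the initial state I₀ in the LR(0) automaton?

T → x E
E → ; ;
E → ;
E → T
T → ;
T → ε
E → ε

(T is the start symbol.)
{ [T → . ;], [T → . x E], [T → .], [T' → . T] }

First, augment the grammar with T' → T
I₀ = CLOSURE({ [T' → . T] }):
  [T' → . T] has the dot before T: add [T → . x E], [T → . ;], [T → .]
No further items can be added.

I₀ = { [T → . ;], [T → . x E], [T → .], [T' → . T] }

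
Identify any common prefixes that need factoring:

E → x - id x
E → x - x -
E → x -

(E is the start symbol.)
Yes, E has productions with common prefix 'x -'

Left-factoring is needed when two productions for the same non-terminal
share a common prefix on the right-hand side.

Productions for E:
  E → x - id x
  E → x - x -
  E → x -

Found common prefix 'x -' in productions for E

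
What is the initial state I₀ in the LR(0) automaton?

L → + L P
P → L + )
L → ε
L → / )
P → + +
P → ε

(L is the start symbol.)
{ [L → . + L P], [L → . / )], [L → .], [L' → . L] }

First, augment the grammar with L' → L
I₀ = CLOSURE({ [L' → . L] }):
  [L' → . L] has the dot before L: add [L → . + L P], [L → .], [L → . / )]
No further items can be added.

I₀ = { [L → . + L P], [L → . / )], [L → .], [L' → . L] }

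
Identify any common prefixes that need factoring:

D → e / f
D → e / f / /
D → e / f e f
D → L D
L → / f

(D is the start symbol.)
Yes, D has productions with common prefix 'e / f'

Left-factoring is needed when two productions for the same non-terminal
share a common prefix on the right-hand side.

Productions for D:
  D → e / f
  D → e / f / /
  D → e / f e f
  D → L D

Found common prefix 'e / f' in productions for D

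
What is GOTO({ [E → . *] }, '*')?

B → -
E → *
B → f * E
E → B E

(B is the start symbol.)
{ [E → * .] }

GOTO(I, '*') = CLOSURE({ [A → αX.β] : [A → α.Xβ] ∈ I, X = '*' })

Items with dot before '*', with the dot advanced:
  [E → . *] → [E → * .]
Closure adds nothing (no advanced item has the dot before a non-terminal).

GOTO = { [E → * .] }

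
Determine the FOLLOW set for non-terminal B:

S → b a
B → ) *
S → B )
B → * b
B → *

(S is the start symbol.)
In S → B ): B is followed by ')', add FIRST(')') \ {ε} = { ')' }

Taking the union: FOLLOW(B) = { ')' }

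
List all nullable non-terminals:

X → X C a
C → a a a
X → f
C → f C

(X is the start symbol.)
None

A non-terminal is nullable if it can derive ε (the empty string): either it has an ε-production, or it has a production whose right-hand side consists entirely of nullable non-terminals.

There are no ε-productions, so no non-terminal can derive ε.
No non-terminals are nullable.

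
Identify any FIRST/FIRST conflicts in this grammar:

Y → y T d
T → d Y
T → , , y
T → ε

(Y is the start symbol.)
A FIRST/FIRST conflict occurs when two productions N → α and N → β for the same non-terminal have FIRST(α) ∩ FIRST(β) ≠ ∅ (with ε ∈ FIRST of a nullable right-hand side, so two nullable alternatives also conflict).

Productions for T:
  T → d Y: FIRST = { 'd' }
  T → , , y: FIRST = { ',' }
  T → ε: FIRST = { ε }
Y has only one production, so no FIRST/FIRST conflict is possible there.

All alternatives of each non-terminal have pairwise disjoint FIRST sets.

Answer: No FIRST/FIRST conflicts.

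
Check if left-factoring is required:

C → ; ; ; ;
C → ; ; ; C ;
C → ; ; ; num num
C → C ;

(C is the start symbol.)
Yes, C has productions with common prefix '; ; ;'

Left-factoring is needed when two productions for the same non-terminal
share a common prefix on the right-hand side.

Productions for C:
  C → ; ; ; ;
  C → ; ; ; C ;
  C → ; ; ; num num
  C → C ;

Found common prefix '; ; ;' in productions for C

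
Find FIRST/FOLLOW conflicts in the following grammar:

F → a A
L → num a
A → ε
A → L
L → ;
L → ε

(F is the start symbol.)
A FIRST/FOLLOW conflict occurs when a non-terminal N has a nullable alternative N → β (β ⇒* ε) and another alternative N → α with FIRST(α) ∩ FOLLOW(N) ≠ ∅: on such a lookahead the parser cannot decide between expanding α and letting N vanish via β.

Nullable non-terminals: A, L.
FIRST sets used below: FIRST(L) = { ';', 'num', ε }

A: nullable alternative(s) A → ε, A → L; FOLLOW(A) = { $ }
  A → ε: FIRST \ {ε} = { } — disjoint from FOLLOW(A)
  A → L: FIRST \ {ε} = { ';', 'num' } — disjoint from FOLLOW(A)

L: nullable alternative(s) L → ε; FOLLOW(L) = { $ }
  L → num a: FIRST \ {ε} = { 'num' } — disjoint from FOLLOW(L)
  L → ;: FIRST \ {ε} = { ';' } — disjoint from FOLLOW(L)
  L → ε: FIRST \ {ε} = { } — this is the only nullable alternative, skip

F has no nullable alternative, so no FIRST/FOLLOW check is needed there.

No FIRST/FOLLOW conflicts found.

Answer: No FIRST/FOLLOW conflicts.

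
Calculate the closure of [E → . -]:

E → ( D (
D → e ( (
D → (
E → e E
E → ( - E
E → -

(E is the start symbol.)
To compute CLOSURE, for each item [A → α.Bβ] where B is a non-terminal, add [B → .γ] for all productions B → γ; repeat for the newly added items until nothing changes.

Start with: [E → . -]
The dot precedes the terminal '-', so nothing is added.

CLOSURE = { [E → . -] }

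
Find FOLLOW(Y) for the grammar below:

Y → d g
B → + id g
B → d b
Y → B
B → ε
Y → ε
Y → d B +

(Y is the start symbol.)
{ $ }

To compute FOLLOW(Y), find every occurrence of Y on a right-hand side N → α Y β: add FIRST(β) \ {ε}, and if β is empty or nullable also add FOLLOW(N). Iterate to a fixed point.

Y is the start symbol, so $ ∈ FOLLOW(Y).
Y does not occur on any right-hand side.

Taking the union: FOLLOW(Y) = { $ }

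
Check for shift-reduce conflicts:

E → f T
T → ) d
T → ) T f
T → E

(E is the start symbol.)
Augment with E' → E and build the canonical LR(0) collection (I0 = CLOSURE({[E' → . E]}), then GOTO on every symbol after a dot until no new states appear). It has 9 states:
  I0: { [E → . f T], [E' → . E] }  — shift
  I1: { [E' → E .] }  — accept
  I2: { [E → . f T], [E → f . T], [T → . ) T f], [T → . ) d], [T → . E] }  — shift
  I3: { [E → . f T], [T → ) . T f], [T → ) . d], [T → . ) T f], [T → . ) d], [T → . E] }  — shift
  I4: { [T → E .] }  — reduce
  I5: { [E → f T .] }  — reduce
  I6: { [T → ) T . f] }  — shift
  I7: { [T → ) d .] }  — reduce
  I8: { [T → ) T f .] }  — reduce

No state contains both a complete item and a shift item.

Answer: No shift-reduce conflicts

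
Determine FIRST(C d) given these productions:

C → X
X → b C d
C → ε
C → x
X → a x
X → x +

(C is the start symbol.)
FIRST sets of the non-terminals involved (from the grammar, by fixed-point iteration):
  FIRST(C) = { 'a', 'b', 'x', ε }

To compute FIRST(C d), process the symbols left to right:
Symbol C is a non-terminal. Add FIRST(C) \ {ε} = { 'a', 'b', 'x' }
C is nullable (ε ∈ FIRST(C)), continue to the next symbol.
Symbol d is a terminal. Add 'd' and stop.
FIRST(C d) = { 'a', 'b', 'd', 'x' }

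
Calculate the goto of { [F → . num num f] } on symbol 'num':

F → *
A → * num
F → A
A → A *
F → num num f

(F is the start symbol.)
{ [F → num . num f] }

GOTO(I, 'num') = CLOSURE({ [A → αX.β] : [A → α.Xβ] ∈ I, X = 'num' })

Items with dot before 'num', with the dot advanced:
  [F → . num num f] → [F → num . num f]
Closure adds nothing (no advanced item has the dot before a non-terminal).

GOTO = { [F → num . num f] }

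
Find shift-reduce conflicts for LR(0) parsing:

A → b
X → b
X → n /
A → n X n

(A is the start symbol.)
No shift-reduce conflicts

Augment with A' → A and build the canonical LR(0) collection (I0 = CLOSURE({[A' → . A]}), then GOTO on every symbol after a dot until no new states appear). It has 9 states:
  I0: { [A → . b], [A → . n X n], [A' → . A] }  — shift
  I1: { [A' → A .] }  — accept
  I2: { [A → b .] }  — reduce
  I3: { [A → n . X n], [X → . b], [X → . n /] }  — shift
  I4: { [A → n X . n] }  — shift
  I5: { [X → b .] }  — reduce
  I6: { [X → n . /] }  — shift
  I7: { [X → n / .] }  — reduce
  I8: { [A → n X n .] }  — reduce

No state contains both a complete item and a shift item.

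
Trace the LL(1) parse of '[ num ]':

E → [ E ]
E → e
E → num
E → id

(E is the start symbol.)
LL(1) parsing maintains a stack (initially the start symbol over $) and the input. At each step: if the stack top is a terminal, match it against the current input token; if it is a non-terminal N, replace it with the RHS of M[N, lookahead] (the unique production whose predict set contains the lookahead).

Stack is shown with the top on the left.

Stack    Input      Action
--------------------------
E $      [ num ] $  output E → [ E ]
[ E ] $  [ num ] $  match '['
E ] $    num ] $    output E → num
num ] $  num ] $    match 'num'
] $      ] $        match ']'
$        $          accept

The string is accepted.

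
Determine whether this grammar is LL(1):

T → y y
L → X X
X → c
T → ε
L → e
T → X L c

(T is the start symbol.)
A grammar is LL(1) if for each non-terminal N with multiple productions, the predict sets of those productions are pairwise disjoint, where PREDICT(N → α) = (FIRST(α) \ {ε}) ∪ (FOLLOW(N) if α ⇒* ε).

Relevant sets:
  FIRST(X) = { 'c' }
  FOLLOW(T) = { $ }

For T:
  PREDICT(T → y y) = { 'y' }
  PREDICT(T → ε) = { $ }
  PREDICT(T → X L c) = { 'c' }
For L:
  PREDICT(L → X X) = { 'c' }
  PREDICT(L → e) = { 'e' }
X has a single production, so nothing to check there.

All predict sets are disjoint. The grammar IS LL(1).

Answer: Yes, the grammar is LL(1).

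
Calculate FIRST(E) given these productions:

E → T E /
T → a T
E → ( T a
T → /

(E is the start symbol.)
{ '(', '/', 'a' }

To compute FIRST(E), examine every production with E on the left-hand side, reading each right-hand side left to right until a non-nullable symbol is reached.

FIRST sets of the other non-terminals involved (by the same procedure, iterated to a fixed point):
  FIRST(T) = { '/', 'a' }

From E → T E /:
  - T is a non-terminal: add FIRST(T) \ {ε} = { '/', 'a' }
    T is not nullable, so stop
From E → ( T a:
  - '(' is a terminal: add '(' and stop

Collecting: FIRST(E) = { '(', '/', 'a' }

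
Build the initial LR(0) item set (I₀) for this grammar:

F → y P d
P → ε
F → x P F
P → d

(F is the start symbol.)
{ [F → . x P F], [F → . y P d], [F' → . F] }

First, augment the grammar with F' → F
I₀ = CLOSURE({ [F' → . F] }):
  [F' → . F] has the dot before F: add [F → . y P d], [F → . x P F]
No further items can be added.

I₀ = { [F → . x P F], [F → . y P d], [F' → . F] }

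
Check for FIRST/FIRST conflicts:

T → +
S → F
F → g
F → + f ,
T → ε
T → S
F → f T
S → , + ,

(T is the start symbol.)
FIRST sets of the non-terminals at (or reachable through a nullable prefix from) the front of some alternative:
  FIRST(S) = { '+', ',', 'f', 'g' }
  FIRST(F) = { '+', 'f', 'g' }

Productions for T:
  T → +: FIRST = { '+' }
  T → ε: FIRST = { ε }
  T → S: FIRST = { '+', ',', 'f', 'g' }
Productions for S:
  S → F: FIRST = { '+', 'f', 'g' }
  S → , + ,: FIRST = { ',' }
Productions for F:
  F → g: FIRST = { 'g' }
  F → + f ,: FIRST = { '+' }
  F → f T: FIRST = { 'f' }

Conflict for T: T → + and T → S
  Overlap: { '+' }

Answer: Yes. T → '+' / T → S on { '+' }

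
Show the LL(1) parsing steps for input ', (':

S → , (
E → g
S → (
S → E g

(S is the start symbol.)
Stack is shown with the top on the left.

Stack  Input  Action
--------------------
S $    , ( $  output S → , (
, ( $  , ( $  match ','
( $    ( $    match '('
$      $      accept

The string is accepted.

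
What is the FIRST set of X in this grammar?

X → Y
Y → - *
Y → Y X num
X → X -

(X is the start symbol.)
{ '-' }

FIRST sets of the other non-terminals involved (by the same procedure, iterated to a fixed point):
  FIRST(Y) = { '-' }

From X → Y:
  - Y is a non-terminal: add FIRST(Y) \ {ε} = { '-' }
    Y is not nullable, so stop
From X → X -:
  - X is the symbol being defined: contributes nothing new
    X is not nullable, so stop

Collecting: FIRST(X) = { '-' }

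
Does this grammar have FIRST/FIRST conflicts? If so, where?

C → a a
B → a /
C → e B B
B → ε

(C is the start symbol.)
Productions for C:
  C → a a: FIRST = { 'a' }
  C → e B B: FIRST = { 'e' }
Productions for B:
  B → a /: FIRST = { 'a' }
  B → ε: FIRST = { ε }

All alternatives of each non-terminal have pairwise disjoint FIRST sets.

Answer: No FIRST/FIRST conflicts.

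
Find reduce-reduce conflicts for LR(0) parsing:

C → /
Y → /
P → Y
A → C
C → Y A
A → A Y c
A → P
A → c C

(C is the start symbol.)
Yes — I1: [C → / .] vs [Y → / .]

Augment with C' → C and build the canonical LR(0) collection (I0 = CLOSURE({[C' → . C]}), then GOTO on every symbol after a dot until no new states appear). It has 13 states:
  I0: { [C → . /], [C → . Y A], [C' → . C], [Y → . /] }  — shift
  I1: { [C → / .], [Y → / .] }  — 2 reduces
  I2: { [C' → C .] }  — accept
  I3: { [A → . A Y c], [A → . C], [A → . P], [A → . c C], [C → . /], [C → . Y A], [C → Y . A], [P → . Y], [Y → . /] }  — shift
  I4: { [A → A . Y c], [C → Y A .], [Y → . /] }  — shift, reduce
  I5: { [A → C .] }  — reduce
  I6: { [A → P .] }  — reduce
  I7: { [A → . A Y c], [A → . C], [A → . P], [A → . c C], [C → . /], [C → . Y A], [C → Y . A], [P → . Y], [P → Y .], [Y → . /] }  — shift, reduce
  I8: { [A → c . C], [C → . /], [C → . Y A], [Y → . /] }  — shift
  I9: { [A → c C .] }  — reduce
  I10: { [Y → / .] }  — reduce
  I11: { [A → A Y . c] }  — shift
  I12: { [A → A Y c .] }  — reduce

I1 contains complete items [C → / .], [Y → / .] — reduce-reduce conflict.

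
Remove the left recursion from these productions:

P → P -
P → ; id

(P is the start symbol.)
P is directly left-recursive. The standard transformation for
  A → A α₁ | ... | A α_m | β₁ | ... | β_n
is
  A  → β₁ A' | ... | β_n A'
  A' → α₁ A' | ... | α_m A' | ε

P → ; id becomes P → ; id P'
P → P - becomes P' → - P'
Add P' → ε

Resulting grammar:
P → ; id P'
P' → - P'
P' → ε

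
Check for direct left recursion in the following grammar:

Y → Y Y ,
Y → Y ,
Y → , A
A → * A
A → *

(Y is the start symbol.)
Direct left recursion occurs when N → N α for some non-terminal N (the right-hand side begins with the left-hand side itself).

Y → Y Y ,: LEFT RECURSIVE (starts with Y)
Y → Y ,: LEFT RECURSIVE (starts with Y)
Y → , A: starts with ','
A → * A: starts with '*'
A → *: starts with '*'

The grammar has direct left recursion on: Y.

Answer: Yes, Y is left-recursive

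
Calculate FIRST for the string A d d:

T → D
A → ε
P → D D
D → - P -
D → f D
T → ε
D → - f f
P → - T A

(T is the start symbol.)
{ 'd' }

FIRST sets of the non-terminals involved (from the grammar, by fixed-point iteration):
  FIRST(A) = { ε }

To compute FIRST(A d d), process the symbols left to right:
Symbol A is a non-terminal. Add FIRST(A) \ {ε} = { }
A is nullable (ε ∈ FIRST(A)), continue to the next symbol.
Symbol d is a terminal. Add 'd' and stop.
FIRST(A d d) = { 'd' }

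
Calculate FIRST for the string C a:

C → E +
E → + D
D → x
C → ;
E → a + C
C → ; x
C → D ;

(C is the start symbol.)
{ '+', ';', 'a', 'x' }

FIRST sets of the non-terminals involved (from the grammar, by fixed-point iteration):
  FIRST(C) = { '+', ';', 'a', 'x' }

To compute FIRST(C a), process the symbols left to right:
Symbol C is a non-terminal. Add FIRST(C) \ {ε} = { '+', ';', 'a', 'x' }
C is not nullable (ε ∉ FIRST(C)), so stop here.
FIRST(C a) = { '+', ';', 'a', 'x' }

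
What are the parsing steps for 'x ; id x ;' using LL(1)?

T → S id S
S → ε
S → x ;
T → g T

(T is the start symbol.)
Stack is shown with the top on the left.

Stack       Input         Action
--------------------------------
T $         x ; id x ; $  output T → S id S
S id S $    x ; id x ; $  output S → x ;
x ; id S $  x ; id x ; $  match 'x'
; id S $    ; id x ; $    match ';'
id S $      id x ; $      match 'id'
S $         x ; $         output S → x ;
x ; $       x ; $         match 'x'
; $         ; $           match ';'
$           $             accept

The string is accepted.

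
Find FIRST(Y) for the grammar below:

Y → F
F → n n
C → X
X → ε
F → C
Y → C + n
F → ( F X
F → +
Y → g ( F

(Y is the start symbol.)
To compute FIRST(Y), examine every production with Y on the left-hand side, reading each right-hand side left to right until a non-nullable symbol is reached.

FIRST sets of the other non-terminals involved (by the same procedure, iterated to a fixed point):
  FIRST(F) = { '(', '+', 'n', ε }
  FIRST(C) = { ε }

From Y → F:
  - F is a non-terminal: add FIRST(F) \ {ε} = { '(', '+', 'n' }
    F is nullable and nothing follows, so the whole right-hand side can vanish: ε ∈ FIRST(Y)
From Y → C + n:
  - C is a non-terminal: add FIRST(C) \ {ε} = { }
    C is nullable, so continue to the next symbol
  - '+' is a terminal: add '+' and stop
From Y → g ( F:
  - g is a terminal: add 'g' and stop

Collecting: FIRST(Y) = { '(', '+', 'g', 'n', ε }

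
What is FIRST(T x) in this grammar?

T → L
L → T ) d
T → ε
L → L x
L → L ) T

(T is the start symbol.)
FIRST sets of the non-terminals involved (from the grammar, by fixed-point iteration):
  FIRST(T) = { ')', ε }

To compute FIRST(T x), process the symbols left to right:
Symbol T is a non-terminal. Add FIRST(T) \ {ε} = { ')' }
T is nullable (ε ∈ FIRST(T)), continue to the next symbol.
Symbol x is a terminal. Add 'x' and stop.
FIRST(T x) = { ')', 'x' }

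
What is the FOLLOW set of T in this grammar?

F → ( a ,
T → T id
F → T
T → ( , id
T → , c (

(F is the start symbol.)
{ $, 'id' }

To compute FOLLOW(T), find every occurrence of T on a right-hand side N → α T β: add FIRST(β) \ {ε}, and if β is empty or nullable also add FOLLOW(N). Iterate to a fixed point.

In T → T id: T is followed by id, add FIRST(id) \ {ε} = { 'id' }
In F → T: T is at the end, add FOLLOW(F)

The FOLLOW sets referred to above (computed the same way, to a fixed point):
  FOLLOW(F) = { $ }

Taking the union: FOLLOW(T) = { $, 'id' }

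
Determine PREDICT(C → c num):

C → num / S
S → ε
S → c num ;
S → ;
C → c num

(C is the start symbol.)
PREDICT(C → c num) = (FIRST(RHS) \ {ε}) ∪ (FOLLOW(C) if ε ∈ FIRST(RHS), i.e. RHS ⇒* ε)
FIRST(c num) = { 'c' }
ε ∉ FIRST(c num), so FOLLOW(C) is not added.
PREDICT(C → c num) = { 'c' }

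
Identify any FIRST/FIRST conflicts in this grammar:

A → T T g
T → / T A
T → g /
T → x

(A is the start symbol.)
A FIRST/FIRST conflict occurs when two productions N → α and N → β for the same non-terminal have FIRST(α) ∩ FIRST(β) ≠ ∅ (with ε ∈ FIRST of a nullable right-hand side, so two nullable alternatives also conflict).

Productions for T:
  T → / T A: FIRST = { '/' }
  T → g /: FIRST = { 'g' }
  T → x: FIRST = { 'x' }
A has only one production, so no FIRST/FIRST conflict is possible there.

All alternatives of each non-terminal have pairwise disjoint FIRST sets.

Answer: No FIRST/FIRST conflicts.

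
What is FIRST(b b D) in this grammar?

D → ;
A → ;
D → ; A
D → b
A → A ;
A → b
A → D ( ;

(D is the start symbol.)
{ 'b' }

To compute FIRST(b b D), process the symbols left to right:
Symbol b is a terminal. Add 'b' and stop.
FIRST(b b D) = { 'b' }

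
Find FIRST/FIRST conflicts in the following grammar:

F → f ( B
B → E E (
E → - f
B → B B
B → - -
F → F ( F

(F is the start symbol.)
Yes. F → f '(' B / F → F '(' F on { 'f' }; B → E E '(' / B → B B on { '-' }; B → E E '(' / B → '-' '-' on { '-' }; B → B B / B → '-' '-' on { '-' }

A FIRST/FIRST conflict occurs when two productions N → α and N → β for the same non-terminal have FIRST(α) ∩ FIRST(β) ≠ ∅ (with ε ∈ FIRST of a nullable right-hand side, so two nullable alternatives also conflict).

FIRST sets of the non-terminals at (or reachable through a nullable prefix from) the front of some alternative:
  FIRST(F) = { 'f' }
  FIRST(E) = { '-' }
  FIRST(B) = { '-' }

Productions for F:
  F → f ( B: FIRST = { 'f' }
  F → F ( F: FIRST = { 'f' }
Productions for B:
  B → E E (: FIRST = { '-' }
  B → B B: FIRST = { '-' }
  B → - -: FIRST = { '-' }
E has only one production, so no FIRST/FIRST conflict is possible there.

Conflict for F: F → f ( B and F → F ( F
  Overlap: { 'f' }
Conflict for B: B → E E ( and B → B B
  Overlap: { '-' }
Conflict for B: B → E E ( and B → - -
  Overlap: { '-' }
Conflict for B: B → B B and B → - -
  Overlap: { '-' }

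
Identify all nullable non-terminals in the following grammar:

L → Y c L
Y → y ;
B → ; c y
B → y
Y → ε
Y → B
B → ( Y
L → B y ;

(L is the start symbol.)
ε-productions: Y → ε
So Y is immediately nullable.
No further non-terminal can be added: every production for the remaining non-terminals contains a terminal or a non-nullable non-terminal.
Nullable = { 'Y' }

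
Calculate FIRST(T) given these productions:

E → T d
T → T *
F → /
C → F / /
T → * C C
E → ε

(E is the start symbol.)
To compute FIRST(T), examine every production with T on the left-hand side, reading each right-hand side left to right until a non-nullable symbol is reached.

From T → T *:
  - T is the symbol being defined: contributes nothing new
    T is not nullable, so stop
From T → * C C:
  - '*' is a terminal: add '*' and stop

Collecting: FIRST(T) = { '*' }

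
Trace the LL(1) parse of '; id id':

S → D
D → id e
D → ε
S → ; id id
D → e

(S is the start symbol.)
LL(1) parsing maintains a stack (initially the start symbol over $) and the input. At each step: if the stack top is a terminal, match it against the current input token; if it is a non-terminal N, replace it with the RHS of M[N, lookahead] (the unique production whose predict set contains the lookahead).

Stack is shown with the top on the left.

Stack      Input      Action
----------------------------
S $        ; id id $  output S → ; id id
; id id $  ; id id $  match ';'
id id $    id id $    match 'id'
id $       id $       match 'id'
$          $          accept

The string is accepted.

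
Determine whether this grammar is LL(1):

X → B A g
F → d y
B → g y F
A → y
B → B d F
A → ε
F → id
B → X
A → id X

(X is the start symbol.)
No. Predict set conflict for B: { 'g' }

Relevant sets:
  FIRST(B) = { 'g' }
  FIRST(X) = { 'g' }
  FOLLOW(A) = { 'g' }

For F:
  PREDICT(F → d y) = { 'd' }
  PREDICT(F → id) = { 'id' }
For B:
  PREDICT(B → g y F) = { 'g' }
  PREDICT(B → B d F) = { 'g' }
  PREDICT(B → X) = { 'g' }
For A:
  PREDICT(A → y) = { 'y' }
  PREDICT(A → ε) = { 'g' }
  PREDICT(A → id X) = { 'id' }
X has a single production, so nothing to check there.

Conflict found: Predict set conflict for B: { 'g' }
The grammar is NOT LL(1).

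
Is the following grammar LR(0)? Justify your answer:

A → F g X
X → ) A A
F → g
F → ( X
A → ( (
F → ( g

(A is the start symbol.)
Yes, the grammar is LR(0)

A grammar is LR(0) if no state in the canonical LR(0) collection has:
  - both a shift item (dot before a terminal) and a complete item (shift-reduce conflict), or
  - two or more complete items (reduce-reduce conflict; the accept item [A' → A .] counts as a complete item here).

Augment with A' → A and build the canonical LR(0) collection (I0 = CLOSURE({[A' → . A]}), then GOTO on every symbol after a dot until no new states appear). It has 13 states:
  I0: { [A → . ( (], [A → . F g X], [A' → . A], [F → . ( X], [F → . ( g], [F → . g] }  — shift
  I1: { [A → ( . (], [F → ( . X], [F → ( . g], [X → . ) A A] }  — shift
  I2: { [A' → A .] }  — accept
  I3: { [A → F . g X] }  — shift
  I4: { [F → g .] }  — reduce
  I5: { [A → F g . X], [X → . ) A A] }  — shift
  I6: { [A → . ( (], [A → . F g X], [F → . ( X], [F → . ( g], [F → . g], [X → ) . A A] }  — shift
  I7: { [A → F g X .] }  — reduce
  I8: { [A → . ( (], [A → . F g X], [F → . ( X], [F → . ( g], [F → . g], [X → ) A . A] }  — shift
  I9: { [X → ) A A .] }  — reduce
  I10: { [A → ( ( .] }  — reduce
  I11: { [F → ( X .] }  — reduce
  I12: { [F → ( g .] }  — reduce

Every state is either a pure shift/goto state or contains exactly one complete item and nothing to shift — no conflicts. The grammar is LR(0).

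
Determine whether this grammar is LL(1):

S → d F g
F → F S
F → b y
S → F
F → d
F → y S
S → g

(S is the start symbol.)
No. Predict set conflict for S: { 'd' }

Relevant sets:
  FIRST(F) = { 'b', 'd', 'y' }

For S:
  PREDICT(S → d F g) = { 'd' }
  PREDICT(S → F) = { 'b', 'd', 'y' }
  PREDICT(S → g) = { 'g' }
For F:
  PREDICT(F → F S) = { 'b', 'd', 'y' }
  PREDICT(F → b y) = { 'b' }
  PREDICT(F → d) = { 'd' }
  PREDICT(F → y S) = { 'y' }

Conflict found: Predict set conflict for S: { 'd' }
The grammar is NOT LL(1).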